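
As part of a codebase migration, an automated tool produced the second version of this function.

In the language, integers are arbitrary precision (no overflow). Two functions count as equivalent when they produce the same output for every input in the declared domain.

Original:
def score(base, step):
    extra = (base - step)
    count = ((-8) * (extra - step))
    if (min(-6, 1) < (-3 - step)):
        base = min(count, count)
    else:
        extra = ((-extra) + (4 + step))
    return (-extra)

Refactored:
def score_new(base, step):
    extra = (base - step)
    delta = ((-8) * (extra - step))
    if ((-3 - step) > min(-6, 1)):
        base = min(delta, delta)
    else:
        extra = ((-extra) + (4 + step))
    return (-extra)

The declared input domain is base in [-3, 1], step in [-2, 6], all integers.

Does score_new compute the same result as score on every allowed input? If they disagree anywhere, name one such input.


The two versions differ — the changes include comparison usage differs; local variable names differ.
Spot check at base=0, step=4 — score: extra := -4 | count := 64 | (min(-6, 1) < (-3 - step)): false | extra := 12 | result -12. score_new: extra := -4 | delta := 64 | ((-3 - step) > min(-6, 1)): false | extra := 12 | result -12. Both give -12.
Across all 45 domain points the two functions coincide.
verdict: equivalent


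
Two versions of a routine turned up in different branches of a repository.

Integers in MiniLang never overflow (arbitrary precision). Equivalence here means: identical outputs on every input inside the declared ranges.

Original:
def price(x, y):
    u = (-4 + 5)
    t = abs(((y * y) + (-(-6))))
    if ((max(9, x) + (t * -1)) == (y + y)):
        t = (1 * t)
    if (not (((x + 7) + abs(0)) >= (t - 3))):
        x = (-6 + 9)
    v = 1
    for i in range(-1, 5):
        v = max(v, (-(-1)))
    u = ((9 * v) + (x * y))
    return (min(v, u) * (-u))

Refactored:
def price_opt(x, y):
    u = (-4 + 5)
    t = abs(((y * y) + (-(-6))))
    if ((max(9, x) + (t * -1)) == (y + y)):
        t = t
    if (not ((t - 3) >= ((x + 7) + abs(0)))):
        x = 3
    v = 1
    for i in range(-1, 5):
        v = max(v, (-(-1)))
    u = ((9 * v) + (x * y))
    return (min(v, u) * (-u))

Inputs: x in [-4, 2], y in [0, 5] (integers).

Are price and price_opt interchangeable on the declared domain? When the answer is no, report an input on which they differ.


These are not equivalent — on x=-4, y=1 the outputs split (-12 vs -5).
price: u := 1 | t := 7 | ((max(9, x) + (t * -1)) == (y + y)): true | t := 7 | (not (((x + 7) + abs(0)) >= (t - 3))): true | x := 3 | v := 1 | iter i=-1: | v := 1 | iter i=0: | v := 1 | iter i=1: | v := 1 | iter i=2: | v := 1 | iter i=3: | v := 1 | iter i=4: | v := 1 | u := 12 | result -12
price_opt: u := 1 | t := 7 | ((max(9, x) + (t * -1)) == (y + y)): true | t := 7 | (not ((t - 3) >= ((x + 7) + abs(0)))): false | v := 1 | iter i=-1: | v := 1 | iter i=0: | v := 1 | iter i=1: | v := 1 | iter i=2: | v := 1 | iter i=3: | v := 1 | iter i=4: | v := 1 | u := 5 | result -5
verdict: not equivalent; witness: x=-4, y=1


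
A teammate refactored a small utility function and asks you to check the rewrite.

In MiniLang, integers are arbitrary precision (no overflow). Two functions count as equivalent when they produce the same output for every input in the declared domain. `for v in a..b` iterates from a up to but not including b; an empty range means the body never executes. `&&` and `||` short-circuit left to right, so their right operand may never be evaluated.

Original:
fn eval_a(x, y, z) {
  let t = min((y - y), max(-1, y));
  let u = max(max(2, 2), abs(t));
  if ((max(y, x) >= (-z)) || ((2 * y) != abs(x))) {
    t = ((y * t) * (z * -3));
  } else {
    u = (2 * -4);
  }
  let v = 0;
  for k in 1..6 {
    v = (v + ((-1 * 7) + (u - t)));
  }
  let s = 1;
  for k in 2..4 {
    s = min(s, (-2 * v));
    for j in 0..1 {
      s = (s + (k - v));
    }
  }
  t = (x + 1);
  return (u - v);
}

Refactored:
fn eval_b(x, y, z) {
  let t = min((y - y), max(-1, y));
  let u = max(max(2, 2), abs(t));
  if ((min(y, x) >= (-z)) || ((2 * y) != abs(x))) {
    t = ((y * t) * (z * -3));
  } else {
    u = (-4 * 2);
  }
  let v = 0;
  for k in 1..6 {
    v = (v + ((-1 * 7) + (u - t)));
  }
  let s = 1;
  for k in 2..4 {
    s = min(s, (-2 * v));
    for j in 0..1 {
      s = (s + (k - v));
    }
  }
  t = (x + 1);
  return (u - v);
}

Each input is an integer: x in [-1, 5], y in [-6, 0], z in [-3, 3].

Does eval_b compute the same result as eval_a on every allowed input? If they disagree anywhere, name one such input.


The suspicious edit (`max(y, x)` became `min(y, x)`) never changes the result for any input inside the declared domain; all 343 inputs agree.
verdict: equivalent


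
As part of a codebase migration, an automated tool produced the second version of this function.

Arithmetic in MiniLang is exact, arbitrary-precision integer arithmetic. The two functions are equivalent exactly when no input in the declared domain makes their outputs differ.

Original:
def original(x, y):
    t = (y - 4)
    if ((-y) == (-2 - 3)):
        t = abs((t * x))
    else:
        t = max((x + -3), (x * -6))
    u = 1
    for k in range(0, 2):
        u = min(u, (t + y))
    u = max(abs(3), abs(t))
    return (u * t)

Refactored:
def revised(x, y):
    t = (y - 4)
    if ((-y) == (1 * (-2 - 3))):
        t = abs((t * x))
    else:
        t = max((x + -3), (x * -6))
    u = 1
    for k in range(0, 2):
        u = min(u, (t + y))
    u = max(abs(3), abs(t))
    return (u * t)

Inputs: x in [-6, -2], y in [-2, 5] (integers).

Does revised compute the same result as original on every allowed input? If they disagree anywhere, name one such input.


Behavior is preserved: although arithmetic usage differs, and constant usage differs, the outputs never diverge.
Spot check at x=-3, y=-2 — original: t=-6, then ((-y) == (-2 - 3)) is false, then t=18, then u=1, then (k=0), then u=1, then (k=1), then u=1, then u=18, then returns 324. revised: t=-6, then ((-y) == (1 * (-2 - 3))) is false, then t=18, then u=1, then (k=0), then u=1, then (k=1), then u=1, then u=18, then returns 324. Both give 324.
Across all 40 domain points the two functions coincide.
verdict: equivalent


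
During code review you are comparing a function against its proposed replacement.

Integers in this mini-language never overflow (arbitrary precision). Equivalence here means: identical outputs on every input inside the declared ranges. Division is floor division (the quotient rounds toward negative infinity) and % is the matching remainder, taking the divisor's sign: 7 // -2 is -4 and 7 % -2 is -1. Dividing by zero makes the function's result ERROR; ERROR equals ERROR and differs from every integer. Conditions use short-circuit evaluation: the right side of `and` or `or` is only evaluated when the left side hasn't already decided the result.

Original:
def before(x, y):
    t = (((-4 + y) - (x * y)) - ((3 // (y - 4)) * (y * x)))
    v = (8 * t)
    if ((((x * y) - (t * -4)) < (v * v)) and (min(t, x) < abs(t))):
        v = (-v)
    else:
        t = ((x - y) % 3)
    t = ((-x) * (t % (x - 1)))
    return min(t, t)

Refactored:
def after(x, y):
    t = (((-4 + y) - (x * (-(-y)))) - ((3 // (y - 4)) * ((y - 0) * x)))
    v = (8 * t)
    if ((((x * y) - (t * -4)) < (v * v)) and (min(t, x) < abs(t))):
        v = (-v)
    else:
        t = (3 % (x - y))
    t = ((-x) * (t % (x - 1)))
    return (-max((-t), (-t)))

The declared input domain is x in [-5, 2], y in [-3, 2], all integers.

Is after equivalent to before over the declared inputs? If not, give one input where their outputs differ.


Not equivalent: x=2, y=2 separates them (0 vs ERROR).
before: t := 2 | v := 16 | ((((x * y) - (t * -4)) < (v * v)) and (min(t, x) < abs(t))): false | t := 0 | t := 0 | result 0
after: t := 2 | v := 16 | ((((x * y) - (t * -4)) < (v * v)) and (min(t, x) < abs(t))): false | divide-by-zero, output ERROR
verdict: not equivalent; witness: x=2, y=2


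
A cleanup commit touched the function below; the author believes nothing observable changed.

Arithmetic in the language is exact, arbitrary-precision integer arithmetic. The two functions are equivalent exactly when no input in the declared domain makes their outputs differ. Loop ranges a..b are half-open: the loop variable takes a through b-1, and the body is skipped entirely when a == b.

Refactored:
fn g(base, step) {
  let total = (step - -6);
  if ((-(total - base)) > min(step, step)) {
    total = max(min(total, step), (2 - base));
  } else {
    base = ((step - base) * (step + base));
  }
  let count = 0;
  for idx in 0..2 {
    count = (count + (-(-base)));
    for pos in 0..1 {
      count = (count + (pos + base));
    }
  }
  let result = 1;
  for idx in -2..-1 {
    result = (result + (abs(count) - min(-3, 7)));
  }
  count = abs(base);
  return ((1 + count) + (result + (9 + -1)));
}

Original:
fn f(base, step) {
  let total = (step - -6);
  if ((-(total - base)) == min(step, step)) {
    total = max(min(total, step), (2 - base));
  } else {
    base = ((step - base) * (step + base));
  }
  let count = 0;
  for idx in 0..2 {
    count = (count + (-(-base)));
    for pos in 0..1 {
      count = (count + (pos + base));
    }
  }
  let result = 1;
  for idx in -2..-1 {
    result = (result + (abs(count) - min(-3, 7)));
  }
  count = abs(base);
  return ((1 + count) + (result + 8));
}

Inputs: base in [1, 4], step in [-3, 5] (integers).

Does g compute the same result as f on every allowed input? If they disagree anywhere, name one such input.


Take base=1, step=-3.
f: total becomes 3; next ((-(total - base)) == min(step, step)) evaluates to false; next base becomes 8; next count becomes 0; next at idx=0:; next count becomes 8; next at pos=0:; next count becomes 16; next at idx=1:; next count becomes 24; next at pos=0:; next count becomes 32; next result becomes 1; next at idx=-2:; next result becomes 36; next count becomes 8; next final value 53
g: total becomes 3; next ((-(total - base)) > min(step, step)) evaluates to true; next total becomes 1; next count becomes 0; next at idx=0:; next count becomes 1; next at pos=0:; next count becomes 2; next at idx=1:; next count becomes 3; next at pos=0:; next count becomes 4; next result becomes 1; next at idx=-2:; next result becomes 8; next count becomes 1; next final value 18
53 and 18 differ, so these are not the same function on this domain.
verdict: not equivalent; witness: base=1, step=-3


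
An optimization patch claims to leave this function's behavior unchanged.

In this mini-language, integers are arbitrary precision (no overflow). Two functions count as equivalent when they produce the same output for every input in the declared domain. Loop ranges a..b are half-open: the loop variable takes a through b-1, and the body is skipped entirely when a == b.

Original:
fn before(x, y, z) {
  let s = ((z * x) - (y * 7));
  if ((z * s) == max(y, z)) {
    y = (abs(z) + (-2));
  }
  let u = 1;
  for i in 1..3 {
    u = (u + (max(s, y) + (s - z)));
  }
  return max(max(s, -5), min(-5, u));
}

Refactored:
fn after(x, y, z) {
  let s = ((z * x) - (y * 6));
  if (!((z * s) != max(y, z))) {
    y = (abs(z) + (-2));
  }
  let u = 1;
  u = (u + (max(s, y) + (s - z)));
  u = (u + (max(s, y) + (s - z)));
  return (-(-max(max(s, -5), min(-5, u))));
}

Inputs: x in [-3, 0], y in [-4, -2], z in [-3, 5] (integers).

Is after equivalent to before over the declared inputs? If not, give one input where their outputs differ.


Not equivalent: x=-3, y=-4, z=-3 separates them (37 vs 33).
before: s becomes 37; next ((z * s) == max(y, z)) evaluates to false; next u becomes 1; next at i=1:; next u becomes 78; next at i=2:; next u becomes 155; next final value 37
after: s becomes 33; next (!((z * s) != max(y, z))) evaluates to false; next u becomes 1; next u becomes 70; next u becomes 139; next final value 33
verdict: not equivalent; witness: x=-3, y=-4, z=-3


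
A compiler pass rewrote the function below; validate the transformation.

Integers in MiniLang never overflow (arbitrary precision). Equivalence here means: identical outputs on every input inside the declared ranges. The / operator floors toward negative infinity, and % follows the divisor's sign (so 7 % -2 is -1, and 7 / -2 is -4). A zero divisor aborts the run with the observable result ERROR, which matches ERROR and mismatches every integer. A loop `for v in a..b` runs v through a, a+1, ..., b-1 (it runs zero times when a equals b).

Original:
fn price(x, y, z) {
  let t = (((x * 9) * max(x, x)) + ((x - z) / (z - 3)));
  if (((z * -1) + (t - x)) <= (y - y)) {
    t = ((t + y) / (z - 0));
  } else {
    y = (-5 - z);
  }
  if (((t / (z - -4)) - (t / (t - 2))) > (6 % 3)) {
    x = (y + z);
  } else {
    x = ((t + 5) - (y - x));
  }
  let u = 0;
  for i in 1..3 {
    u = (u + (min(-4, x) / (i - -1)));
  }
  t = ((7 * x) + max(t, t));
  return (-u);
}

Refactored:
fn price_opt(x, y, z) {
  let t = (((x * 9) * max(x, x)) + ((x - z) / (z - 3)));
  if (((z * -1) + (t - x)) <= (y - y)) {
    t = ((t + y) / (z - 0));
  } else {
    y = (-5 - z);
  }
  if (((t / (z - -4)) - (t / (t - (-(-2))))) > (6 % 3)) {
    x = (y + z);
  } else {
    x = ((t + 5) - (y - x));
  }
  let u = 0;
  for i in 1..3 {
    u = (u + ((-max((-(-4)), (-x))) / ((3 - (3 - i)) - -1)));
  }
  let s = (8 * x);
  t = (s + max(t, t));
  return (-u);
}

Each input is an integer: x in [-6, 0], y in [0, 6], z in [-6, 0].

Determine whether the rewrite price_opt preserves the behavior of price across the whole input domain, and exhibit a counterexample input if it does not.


The edit looks behavioral (`7` became `8`), but over these ranges it never changes the outcome.
One worked example (x=0, y=4, z=-6) — price: t := -1 | (((z * -1) + (t - x)) <= (y - y)): false | y := 1 | (((t / (z - -4)) - (t / (t - 2))) > (6 % 3)): false | x := 3 | u := 0 | iter i=1: | u := -2 | iter i=2: | u := -4 | t := 20 | result 4; price_opt: t := -1 | (((z * -1) + (t - x)) <= (y - y)): false | y := 1 | (((t / (z - -4)) - (t / (t - (-(-2))))) > (6 % 3)): false | x := 3 | u := 0 | iter i=1: | u := -2 | iter i=2: | u := -4 | s := 24 | t := 23 | result 4; agreement on 4.
Across all 343 domain points the two functions coincide.
verdict: equivalent


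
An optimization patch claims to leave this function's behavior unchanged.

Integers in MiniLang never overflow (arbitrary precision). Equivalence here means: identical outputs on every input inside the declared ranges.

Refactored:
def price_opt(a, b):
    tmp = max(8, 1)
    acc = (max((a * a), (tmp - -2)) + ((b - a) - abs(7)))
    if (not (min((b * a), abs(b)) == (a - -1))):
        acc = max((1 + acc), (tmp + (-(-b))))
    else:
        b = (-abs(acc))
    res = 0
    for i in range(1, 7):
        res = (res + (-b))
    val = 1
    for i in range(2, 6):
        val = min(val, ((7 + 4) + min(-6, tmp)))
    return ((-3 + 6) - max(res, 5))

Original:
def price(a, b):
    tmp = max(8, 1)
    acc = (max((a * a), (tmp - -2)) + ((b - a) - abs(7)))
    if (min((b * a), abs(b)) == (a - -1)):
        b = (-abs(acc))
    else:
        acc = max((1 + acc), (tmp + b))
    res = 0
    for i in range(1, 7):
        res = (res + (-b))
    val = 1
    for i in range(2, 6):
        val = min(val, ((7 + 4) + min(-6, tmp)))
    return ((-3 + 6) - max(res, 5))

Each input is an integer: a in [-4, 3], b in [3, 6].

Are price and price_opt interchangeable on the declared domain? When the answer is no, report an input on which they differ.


Changes here: boolean connective usage differs; the full 32-point sweep finds no disagreement.
verdict: equivalent


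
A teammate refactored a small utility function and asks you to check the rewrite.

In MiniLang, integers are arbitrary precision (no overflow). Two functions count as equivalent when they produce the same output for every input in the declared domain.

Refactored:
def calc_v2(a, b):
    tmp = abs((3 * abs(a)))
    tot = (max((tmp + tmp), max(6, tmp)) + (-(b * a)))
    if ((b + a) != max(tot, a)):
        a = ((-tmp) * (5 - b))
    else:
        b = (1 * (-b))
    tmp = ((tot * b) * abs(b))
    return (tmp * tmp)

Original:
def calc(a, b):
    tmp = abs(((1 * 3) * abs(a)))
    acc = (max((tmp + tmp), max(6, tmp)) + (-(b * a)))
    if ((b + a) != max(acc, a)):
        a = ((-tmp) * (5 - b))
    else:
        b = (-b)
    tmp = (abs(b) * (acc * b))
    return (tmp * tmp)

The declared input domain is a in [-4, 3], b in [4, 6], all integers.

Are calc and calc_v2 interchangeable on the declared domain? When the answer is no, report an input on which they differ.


This is a faithful refactor — local variable names differ, but the computed results match everywhere.
Spot check at a=2, b=6 — calc: tmp := 6 | acc := 0 | ((b + a) != max(acc, a)): true | a := 6 | tmp := 0 | result 0. calc_v2: tmp := 6 | tot := 0 | ((b + a) != max(tot, a)): true | a := 6 | tmp := 0 | result 0. Both give 0.
Sweeping the whole domain (24 inputs) finds no disagreement.
verdict: equivalent


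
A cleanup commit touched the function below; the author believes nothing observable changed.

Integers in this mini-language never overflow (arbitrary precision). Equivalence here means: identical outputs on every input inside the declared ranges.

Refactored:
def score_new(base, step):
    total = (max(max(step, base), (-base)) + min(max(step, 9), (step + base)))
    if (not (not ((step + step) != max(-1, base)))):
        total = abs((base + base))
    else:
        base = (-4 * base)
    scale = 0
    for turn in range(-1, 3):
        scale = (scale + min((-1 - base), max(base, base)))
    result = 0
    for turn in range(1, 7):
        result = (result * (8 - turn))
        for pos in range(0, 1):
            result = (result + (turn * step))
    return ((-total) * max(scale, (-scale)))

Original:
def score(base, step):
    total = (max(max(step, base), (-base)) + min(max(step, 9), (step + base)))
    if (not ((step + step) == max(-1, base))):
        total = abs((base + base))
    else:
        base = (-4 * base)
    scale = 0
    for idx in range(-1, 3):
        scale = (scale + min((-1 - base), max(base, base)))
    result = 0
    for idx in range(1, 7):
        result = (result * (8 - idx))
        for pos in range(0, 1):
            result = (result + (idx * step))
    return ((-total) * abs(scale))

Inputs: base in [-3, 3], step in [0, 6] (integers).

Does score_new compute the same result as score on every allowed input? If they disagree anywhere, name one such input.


Changes here: local variable names differ; comparison usage differs; min/max/abs usage differs; boolean connective usage differs; the full 49-point sweep finds no disagreement.
verdict: equivalent


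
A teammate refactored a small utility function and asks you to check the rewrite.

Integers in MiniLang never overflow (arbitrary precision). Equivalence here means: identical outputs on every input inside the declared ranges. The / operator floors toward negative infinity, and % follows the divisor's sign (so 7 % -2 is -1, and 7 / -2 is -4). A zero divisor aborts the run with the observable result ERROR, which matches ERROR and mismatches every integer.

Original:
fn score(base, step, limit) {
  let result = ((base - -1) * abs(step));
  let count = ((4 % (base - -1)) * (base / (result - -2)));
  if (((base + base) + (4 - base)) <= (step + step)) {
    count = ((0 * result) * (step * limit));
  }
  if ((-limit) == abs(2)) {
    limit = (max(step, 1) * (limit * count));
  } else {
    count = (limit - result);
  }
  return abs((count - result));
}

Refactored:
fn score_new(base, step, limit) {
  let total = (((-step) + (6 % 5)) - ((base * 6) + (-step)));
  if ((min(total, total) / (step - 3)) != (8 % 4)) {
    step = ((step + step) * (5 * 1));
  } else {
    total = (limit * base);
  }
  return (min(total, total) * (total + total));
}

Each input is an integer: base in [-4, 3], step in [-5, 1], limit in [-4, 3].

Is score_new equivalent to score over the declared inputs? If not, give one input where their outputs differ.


On input base=-4, step=-5, limit=-4, score returns 26 while score_new returns 1250.
verdict: not equivalent; witness: base=-4, step=-5, limit=-4


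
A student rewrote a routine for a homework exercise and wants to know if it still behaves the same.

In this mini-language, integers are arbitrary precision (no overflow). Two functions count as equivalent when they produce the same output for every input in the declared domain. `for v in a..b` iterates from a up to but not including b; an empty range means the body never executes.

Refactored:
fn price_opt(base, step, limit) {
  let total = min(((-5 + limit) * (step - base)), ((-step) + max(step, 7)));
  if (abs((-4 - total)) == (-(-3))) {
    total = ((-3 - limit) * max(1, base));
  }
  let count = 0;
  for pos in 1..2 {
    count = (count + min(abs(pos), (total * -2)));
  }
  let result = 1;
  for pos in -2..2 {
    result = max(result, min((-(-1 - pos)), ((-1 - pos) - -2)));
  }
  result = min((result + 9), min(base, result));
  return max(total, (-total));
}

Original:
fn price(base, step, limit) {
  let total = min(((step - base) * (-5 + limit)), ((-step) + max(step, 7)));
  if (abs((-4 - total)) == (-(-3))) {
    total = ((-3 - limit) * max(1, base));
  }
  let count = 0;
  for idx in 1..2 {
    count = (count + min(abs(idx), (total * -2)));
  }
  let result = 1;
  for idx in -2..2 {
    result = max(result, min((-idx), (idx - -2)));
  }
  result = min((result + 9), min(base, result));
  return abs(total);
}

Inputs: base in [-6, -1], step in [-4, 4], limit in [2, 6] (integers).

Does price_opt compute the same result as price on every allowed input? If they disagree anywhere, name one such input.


This is a faithful refactor — min/max/abs usage differs, and local variable names differ, and arithmetic usage differs, and constant usage differs, but the computed results match everywhere.
Spot check at base=-5, step=2, limit=2 — price: total=-21, then (abs((-4 - total)) == (-(-3))) is false, then count=0, then (idx=1), then count=1, then result=1, then (idx=-2), then result=1, then (idx=-1), then result=1, then (idx=0), then result=1, then (idx=1), then result=1, then result=-5, then returns 21. price_opt: total=-21, then (abs((-4 - total)) == (-(-3))) is false, then count=0, then (pos=1), then count=1, then result=1, then (pos=-2), then result=1, then (pos=-1), then result=1, then (pos=0), then result=1, then (pos=1), then result=1, then result=-5, then returns 21. Both give 21.
Checked all 270 inputs in the declared domain: the outputs agree on every one.
verdict: equivalent


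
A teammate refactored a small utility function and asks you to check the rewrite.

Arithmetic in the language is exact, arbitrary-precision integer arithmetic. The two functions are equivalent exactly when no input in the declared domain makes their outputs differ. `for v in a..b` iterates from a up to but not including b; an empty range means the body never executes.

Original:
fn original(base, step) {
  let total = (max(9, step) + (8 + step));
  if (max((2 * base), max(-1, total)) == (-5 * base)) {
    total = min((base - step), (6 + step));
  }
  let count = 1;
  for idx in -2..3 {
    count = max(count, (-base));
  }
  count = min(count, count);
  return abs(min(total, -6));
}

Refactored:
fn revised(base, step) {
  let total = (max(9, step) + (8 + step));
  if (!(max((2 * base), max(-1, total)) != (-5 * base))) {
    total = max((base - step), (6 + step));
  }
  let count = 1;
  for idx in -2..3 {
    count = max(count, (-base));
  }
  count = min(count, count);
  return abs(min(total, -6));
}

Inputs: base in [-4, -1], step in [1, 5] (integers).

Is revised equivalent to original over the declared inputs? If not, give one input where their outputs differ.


Take base=-4, step=3.
original: total := 20 | (max((2 * base), max(-1, total)) == (-5 * base)): true | total := -7 | count := 1 | iter idx=-2: | count := 4 | iter idx=-1: | count := 4 | iter idx=0: | count := 4 | iter idx=1: | count := 4 | iter idx=2: | count := 4 | count := 4 | result 7
revised: total := 20 | (!(max((2 * base), max(-1, total)) != (-5 * base))): true | total := 9 | count := 1 | iter idx=-2: | count := 4 | iter idx=-1: | count := 4 | iter idx=0: | count := 4 | iter idx=1: | count := 4 | iter idx=2: | count := 4 | count := 4 | result 6
7 != 6, so the rewrite changes behavior.
verdict: not equivalent; witness: base=-4, step=3


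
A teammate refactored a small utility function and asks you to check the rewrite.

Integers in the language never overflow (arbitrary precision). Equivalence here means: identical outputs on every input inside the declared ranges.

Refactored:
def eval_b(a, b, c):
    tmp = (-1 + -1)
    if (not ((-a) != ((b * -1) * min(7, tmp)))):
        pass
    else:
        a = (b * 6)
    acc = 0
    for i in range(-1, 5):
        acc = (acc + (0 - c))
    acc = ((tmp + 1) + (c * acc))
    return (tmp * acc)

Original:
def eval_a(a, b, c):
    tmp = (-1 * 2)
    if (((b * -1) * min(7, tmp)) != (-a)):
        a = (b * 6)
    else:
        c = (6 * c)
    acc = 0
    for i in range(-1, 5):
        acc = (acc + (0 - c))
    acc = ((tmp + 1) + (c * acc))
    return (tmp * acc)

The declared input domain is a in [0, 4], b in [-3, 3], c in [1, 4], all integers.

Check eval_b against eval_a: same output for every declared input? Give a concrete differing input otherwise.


Evaluate both at a=0, b=0, c=1.
eval_a: tmp becomes -2; next (((b * -1) * min(7, tmp)) != (-a)) evaluates to false; next c becomes 6; next acc becomes 0; next at i=-1:; next acc becomes -6; next at i=0:; next acc becomes -12; next at i=1:; next acc becomes -18; next at i=2:; next acc becomes -24; next at i=3:; next acc becomes -30; next at i=4:; next acc becomes -36; next acc becomes -217; next final value 434
eval_b: tmp becomes -2; next (not ((-a) != ((b * -1) * min(7, tmp)))) evaluates to true; next acc becomes 0; next at i=-1:; next acc becomes -1; next at i=0:; next acc becomes -2; next at i=1:; next acc becomes -3; next at i=2:; next acc becomes -4; next at i=3:; next acc becomes -5; next at i=4:; next acc becomes -6; next acc becomes -7; next final value 14
434 != 14, so the rewrite changes behavior.
verdict: not equivalent; witness: a=0, b=0, c=1


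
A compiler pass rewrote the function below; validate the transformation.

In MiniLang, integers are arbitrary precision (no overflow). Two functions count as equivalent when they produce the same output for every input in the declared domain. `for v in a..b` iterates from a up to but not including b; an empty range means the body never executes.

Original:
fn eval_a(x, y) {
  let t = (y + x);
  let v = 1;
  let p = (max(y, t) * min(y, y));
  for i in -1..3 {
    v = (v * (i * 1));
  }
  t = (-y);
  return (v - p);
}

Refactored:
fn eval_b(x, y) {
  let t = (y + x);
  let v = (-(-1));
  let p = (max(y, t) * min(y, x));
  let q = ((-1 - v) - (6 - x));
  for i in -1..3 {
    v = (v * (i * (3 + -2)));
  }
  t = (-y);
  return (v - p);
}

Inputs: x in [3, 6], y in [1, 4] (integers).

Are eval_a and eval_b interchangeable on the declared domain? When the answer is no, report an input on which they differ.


On input x=3, y=4, eval_a returns -28 while eval_b returns -21.
verdict: not equivalent; witness: x=3, y=4


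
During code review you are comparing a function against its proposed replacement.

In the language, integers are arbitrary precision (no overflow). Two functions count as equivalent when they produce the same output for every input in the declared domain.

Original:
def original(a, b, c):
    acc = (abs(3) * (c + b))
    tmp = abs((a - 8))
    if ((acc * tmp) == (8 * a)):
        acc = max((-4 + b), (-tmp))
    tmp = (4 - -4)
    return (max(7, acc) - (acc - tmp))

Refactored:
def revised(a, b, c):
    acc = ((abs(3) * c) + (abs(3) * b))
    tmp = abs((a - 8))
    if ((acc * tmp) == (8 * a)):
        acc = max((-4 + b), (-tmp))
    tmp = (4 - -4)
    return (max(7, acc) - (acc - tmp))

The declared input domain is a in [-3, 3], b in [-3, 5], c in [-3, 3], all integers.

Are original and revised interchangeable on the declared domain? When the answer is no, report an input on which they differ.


Equivalent — the differences include min/max/abs usage differs, arithmetic usage differs, constant usage differs, yet no declared input distinguishes the two.
Spot check at a=1, b=0, c=1 — original: acc=3, then tmp=7, then ((acc * tmp) == (8 * a)) is false, then tmp=8, then returns 12. revised: acc=3, then tmp=7, then ((acc * tmp) == (8 * a)) is false, then tmp=8, then returns 12. Both give 12.
Checked all 441 inputs in the declared domain: the outputs agree on every one.
verdict: equivalent


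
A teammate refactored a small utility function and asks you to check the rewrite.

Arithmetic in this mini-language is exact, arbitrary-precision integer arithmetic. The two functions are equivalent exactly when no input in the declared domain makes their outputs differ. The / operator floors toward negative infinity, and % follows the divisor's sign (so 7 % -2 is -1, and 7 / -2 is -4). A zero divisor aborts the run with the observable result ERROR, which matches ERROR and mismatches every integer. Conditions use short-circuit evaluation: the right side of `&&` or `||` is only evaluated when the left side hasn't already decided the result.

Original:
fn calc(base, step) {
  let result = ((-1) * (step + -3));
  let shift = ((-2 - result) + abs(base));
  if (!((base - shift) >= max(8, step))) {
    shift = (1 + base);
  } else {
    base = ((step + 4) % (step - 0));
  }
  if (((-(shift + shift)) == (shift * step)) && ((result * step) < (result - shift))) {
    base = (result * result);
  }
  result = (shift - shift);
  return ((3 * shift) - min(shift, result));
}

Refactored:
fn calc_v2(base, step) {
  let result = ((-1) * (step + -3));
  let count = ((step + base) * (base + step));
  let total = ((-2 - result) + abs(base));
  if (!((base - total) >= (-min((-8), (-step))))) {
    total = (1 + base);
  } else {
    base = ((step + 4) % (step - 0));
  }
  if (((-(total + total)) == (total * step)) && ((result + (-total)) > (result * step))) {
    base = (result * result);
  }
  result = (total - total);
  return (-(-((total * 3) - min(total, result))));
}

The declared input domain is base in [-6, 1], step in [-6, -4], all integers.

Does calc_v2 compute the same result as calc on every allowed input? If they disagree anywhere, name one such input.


Equivalent — the differences include local variable names differ, plus arithmetic usage differs, plus comparison usage differs, plus statement counts differ, plus min/max/abs usage differs, yet no declared input distinguishes the two.
As a probe, take base=-3, step=-5: calc runs result := 8 | shift := -7 | (!((base - shift) >= max(8, step))): true | shift := -2 | (((-(shift + shift)) == (shift * step)) && ((result * step) < (result - shift))): false | result := 0 | result -4; calc_v2 runs result := 8 | count := 64 | total := -7 | (!((base - total) >= (-min((-8), (-step))))): true | total := -2 | (((-(total + total)) == (total * step)) && ((result + (-total)) > (result * step))): false | result := 0 | result -4; both end at -4.
Sweeping the whole domain (24 inputs) finds no disagreement.
verdict: equivalent


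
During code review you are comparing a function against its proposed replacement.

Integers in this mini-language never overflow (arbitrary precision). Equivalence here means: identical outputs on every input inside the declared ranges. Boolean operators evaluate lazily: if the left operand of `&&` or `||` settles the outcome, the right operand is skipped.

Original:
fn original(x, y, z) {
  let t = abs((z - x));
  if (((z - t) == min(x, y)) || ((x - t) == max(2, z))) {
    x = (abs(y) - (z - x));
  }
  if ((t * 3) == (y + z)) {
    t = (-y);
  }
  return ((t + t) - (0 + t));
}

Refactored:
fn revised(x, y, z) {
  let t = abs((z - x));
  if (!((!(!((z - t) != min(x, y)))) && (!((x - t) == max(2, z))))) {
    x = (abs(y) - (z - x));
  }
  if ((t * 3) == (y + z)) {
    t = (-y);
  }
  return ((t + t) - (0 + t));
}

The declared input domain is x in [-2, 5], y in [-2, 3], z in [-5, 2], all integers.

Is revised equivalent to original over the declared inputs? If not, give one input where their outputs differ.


Side by side, the visible changes include: comparison usage differs, plus boolean connective usage differs.
Spot check at x=4, y=3, z=1 — original: t := 3 | (((z - t) == min(x, y)) || ((x - t) == max(2, z))): false | ((t * 3) == (y + z)): false | result 3. revised: t := 3 | (!((!(!((z - t) != min(x, y)))) && (!((x - t) == max(2, z))))): false | ((t * 3) == (y + z)): false | result 3. Both give 3.
Every one of the 384 inputs gives matching results.
verdict: equivalent


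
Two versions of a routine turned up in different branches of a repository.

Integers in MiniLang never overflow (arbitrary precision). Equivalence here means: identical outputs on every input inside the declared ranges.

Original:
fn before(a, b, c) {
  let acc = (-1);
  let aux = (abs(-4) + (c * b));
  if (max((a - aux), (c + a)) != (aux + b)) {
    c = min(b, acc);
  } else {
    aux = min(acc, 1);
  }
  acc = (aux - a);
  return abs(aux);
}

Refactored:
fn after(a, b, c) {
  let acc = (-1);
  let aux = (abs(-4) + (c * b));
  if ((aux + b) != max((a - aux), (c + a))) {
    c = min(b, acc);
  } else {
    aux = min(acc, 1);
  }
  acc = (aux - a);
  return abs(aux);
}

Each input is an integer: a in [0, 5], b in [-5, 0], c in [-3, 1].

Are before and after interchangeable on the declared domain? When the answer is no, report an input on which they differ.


Comparing the listings, the differences include: same computation, different form.
Tracing a=2, b=-4, c=-3: before: acc = -1; aux = 16; (max((a - aux), (c + a)) != (aux + b)) -> true; c = -4; acc = 14; return 16 | after: acc = -1; aux = 16; ((aux + b) != max((a - aux), (c + a))) -> true; c = -4; acc = 14; return 16 — matching result 16.
Every one of the 180 inputs gives matching results.
verdict: equivalent


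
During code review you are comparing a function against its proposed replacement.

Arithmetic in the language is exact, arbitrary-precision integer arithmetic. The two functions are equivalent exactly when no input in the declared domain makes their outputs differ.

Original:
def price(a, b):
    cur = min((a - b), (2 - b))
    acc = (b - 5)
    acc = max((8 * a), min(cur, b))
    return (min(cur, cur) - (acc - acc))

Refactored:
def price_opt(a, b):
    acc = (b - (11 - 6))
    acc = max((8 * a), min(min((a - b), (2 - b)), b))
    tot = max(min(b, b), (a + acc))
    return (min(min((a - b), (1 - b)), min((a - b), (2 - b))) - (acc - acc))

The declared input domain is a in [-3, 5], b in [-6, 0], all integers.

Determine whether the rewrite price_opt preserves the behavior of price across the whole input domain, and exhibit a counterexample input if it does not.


On input a=2, b=-6, price returns 8 while price_opt returns 7.
verdict: not equivalent; witness: a=2, b=-6


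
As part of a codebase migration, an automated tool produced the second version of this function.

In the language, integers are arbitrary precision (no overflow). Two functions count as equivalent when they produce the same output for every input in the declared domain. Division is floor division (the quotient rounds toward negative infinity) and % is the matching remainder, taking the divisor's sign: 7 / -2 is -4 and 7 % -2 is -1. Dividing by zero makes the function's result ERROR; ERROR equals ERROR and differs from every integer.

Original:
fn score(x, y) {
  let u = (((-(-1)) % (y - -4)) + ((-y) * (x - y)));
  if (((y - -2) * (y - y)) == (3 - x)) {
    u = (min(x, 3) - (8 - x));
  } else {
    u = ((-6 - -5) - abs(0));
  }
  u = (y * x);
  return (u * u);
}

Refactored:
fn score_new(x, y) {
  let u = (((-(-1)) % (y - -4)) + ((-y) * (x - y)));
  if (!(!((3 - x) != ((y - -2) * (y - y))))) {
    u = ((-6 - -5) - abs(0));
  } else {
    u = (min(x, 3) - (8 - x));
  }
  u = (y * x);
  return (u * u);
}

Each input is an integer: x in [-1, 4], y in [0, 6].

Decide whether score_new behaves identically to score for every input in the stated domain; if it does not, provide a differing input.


Although comparison usage differs; also boolean connective usage differs, 42/42 inputs agree.
verdict: equivalent


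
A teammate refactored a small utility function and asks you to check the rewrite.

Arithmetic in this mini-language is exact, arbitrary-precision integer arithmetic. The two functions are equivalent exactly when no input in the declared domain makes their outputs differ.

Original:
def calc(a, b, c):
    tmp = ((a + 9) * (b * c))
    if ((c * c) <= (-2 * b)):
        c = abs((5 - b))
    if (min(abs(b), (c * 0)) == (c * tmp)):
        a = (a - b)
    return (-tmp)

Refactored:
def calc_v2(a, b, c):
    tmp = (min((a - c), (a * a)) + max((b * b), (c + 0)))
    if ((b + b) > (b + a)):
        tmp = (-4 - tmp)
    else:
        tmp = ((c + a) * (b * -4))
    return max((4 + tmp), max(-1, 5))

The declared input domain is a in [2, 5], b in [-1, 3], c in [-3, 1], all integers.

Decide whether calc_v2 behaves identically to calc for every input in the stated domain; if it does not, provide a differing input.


The rewrite breaks on a=2, b=-1, c=-3, where the results are -33 and 5.
calc: tmp := 33 | ((c * c) <= (-2 * b)): false | (min(abs(b), (c * 0)) == (c * tmp)): false | result -33
calc_v2: tmp := 5 | ((b + b) > (b + a)): false | tmp := -4 | result 5
verdict: not equivalent; witness: a=2, b=-1, c=-3


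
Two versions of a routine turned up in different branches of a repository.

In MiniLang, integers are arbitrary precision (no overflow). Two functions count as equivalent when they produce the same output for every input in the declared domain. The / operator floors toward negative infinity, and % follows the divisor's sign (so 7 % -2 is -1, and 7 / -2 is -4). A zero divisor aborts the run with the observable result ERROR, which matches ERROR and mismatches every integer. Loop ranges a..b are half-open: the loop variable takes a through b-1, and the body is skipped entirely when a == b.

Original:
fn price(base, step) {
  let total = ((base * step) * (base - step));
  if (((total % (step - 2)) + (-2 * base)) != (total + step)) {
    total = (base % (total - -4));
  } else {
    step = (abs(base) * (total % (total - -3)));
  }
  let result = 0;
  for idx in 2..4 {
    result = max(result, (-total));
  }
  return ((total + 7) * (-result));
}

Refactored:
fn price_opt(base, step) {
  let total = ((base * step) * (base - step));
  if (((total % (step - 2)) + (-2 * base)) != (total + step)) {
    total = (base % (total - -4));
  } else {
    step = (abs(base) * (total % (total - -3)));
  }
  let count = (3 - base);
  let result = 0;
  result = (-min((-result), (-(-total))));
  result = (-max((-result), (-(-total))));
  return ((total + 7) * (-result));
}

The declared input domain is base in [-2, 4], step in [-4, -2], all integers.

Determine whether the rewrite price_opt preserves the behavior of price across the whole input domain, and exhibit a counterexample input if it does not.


Evaluate both at base=-2, step=-4.
price: total=16, then (((total % (step - 2)) + (-2 * base)) != (total + step)) is true, then total=18, then result=0, then (idx=2), then result=0, then (idx=3), then result=0, then returns 0
price_opt: total=16, then (((total % (step - 2)) + (-2 * base)) != (total + step)) is true, then total=18, then count=5, then result=0, then result=0, then result=-18, then returns 450
0 vs 450 — the two versions disagree here.
verdict: not equivalent; witness: base=-2, step=-4


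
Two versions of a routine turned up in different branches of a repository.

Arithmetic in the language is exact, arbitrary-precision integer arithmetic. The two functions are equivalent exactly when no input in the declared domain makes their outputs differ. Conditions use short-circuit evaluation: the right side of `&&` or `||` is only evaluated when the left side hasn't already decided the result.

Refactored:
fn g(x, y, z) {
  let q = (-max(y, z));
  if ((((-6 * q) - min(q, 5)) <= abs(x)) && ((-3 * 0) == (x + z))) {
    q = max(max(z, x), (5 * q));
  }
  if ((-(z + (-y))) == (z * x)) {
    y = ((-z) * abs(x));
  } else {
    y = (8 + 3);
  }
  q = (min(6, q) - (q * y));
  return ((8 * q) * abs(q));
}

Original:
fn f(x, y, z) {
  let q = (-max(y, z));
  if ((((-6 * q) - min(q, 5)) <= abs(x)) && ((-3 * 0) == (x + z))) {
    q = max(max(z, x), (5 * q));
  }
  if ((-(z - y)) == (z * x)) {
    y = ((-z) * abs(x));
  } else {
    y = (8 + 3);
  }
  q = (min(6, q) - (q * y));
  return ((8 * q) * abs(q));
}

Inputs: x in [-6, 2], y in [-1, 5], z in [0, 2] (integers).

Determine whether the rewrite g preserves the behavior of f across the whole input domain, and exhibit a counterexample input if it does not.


The two are interchangeable: arithmetic usage differs, and every declared input agrees.
Tracing x=-2, y=0, z=1: f: q = -1; ((((-6 * q) - min(q, 5)) <= abs(x)) && ((-3 * 0) == (x + z))) -> false; ((-(z - y)) == (z * x)) -> false; y = 11; q = 10; return 800 | g: q = -1; ((((-6 * q) - min(q, 5)) <= abs(x)) && ((-3 * 0) == (x + z))) -> false; ((-(z + (-y))) == (z * x)) -> false; y = 11; q = 10; return 800 — matching result 800.
Checked all 189 inputs in the declared domain: the outputs agree on every one.
verdict: equivalent
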